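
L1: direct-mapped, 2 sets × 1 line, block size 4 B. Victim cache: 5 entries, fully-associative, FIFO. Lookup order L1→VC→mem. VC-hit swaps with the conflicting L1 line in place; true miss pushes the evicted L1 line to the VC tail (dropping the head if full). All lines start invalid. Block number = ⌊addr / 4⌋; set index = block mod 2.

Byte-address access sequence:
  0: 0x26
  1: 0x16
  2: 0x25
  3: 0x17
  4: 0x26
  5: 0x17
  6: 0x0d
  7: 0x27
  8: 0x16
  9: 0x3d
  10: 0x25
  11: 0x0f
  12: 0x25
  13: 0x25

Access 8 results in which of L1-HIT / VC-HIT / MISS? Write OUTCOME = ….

OUTCOME = VC-HIT

0: 0x26 (blk 9, set 1) → MISS  vc=[]
1: 0x16 (blk 5, set 1) → MISS  vc=[9]
2: 0x25 (blk 9, set 1) → VC-HIT  vc=[5]
3: 0x17 (blk 5, set 1) → VC-HIT  vc=[9]
4: 0x26 (blk 9, set 1) → VC-HIT  vc=[5]
5: 0x17 (blk 5, set 1) → VC-HIT  vc=[9]
6: 0xd (blk 3, set 1) → MISS  vc=[9, 5]
7: 0x27 (blk 9, set 1) → VC-HIT  vc=[3, 5]
8: 0x16 (blk 5, set 1) → VC-HIT  vc=[3, 9]
9: 0x3d (blk 15, set 1) → MISS  vc=[3, 9, 5]
10: 0x25 (blk 9, set 1) → VC-HIT  vc=[3, 15, 5]
11: 0xf (blk 3, set 1) → VC-HIT  vc=[9, 15, 5]
12: 0x25 (blk 9, set 1) → VC-HIT  vc=[3, 15, 5]
13: 0x25 (blk 9, set 1) → L1-HIT  vc=[3, 15, 5]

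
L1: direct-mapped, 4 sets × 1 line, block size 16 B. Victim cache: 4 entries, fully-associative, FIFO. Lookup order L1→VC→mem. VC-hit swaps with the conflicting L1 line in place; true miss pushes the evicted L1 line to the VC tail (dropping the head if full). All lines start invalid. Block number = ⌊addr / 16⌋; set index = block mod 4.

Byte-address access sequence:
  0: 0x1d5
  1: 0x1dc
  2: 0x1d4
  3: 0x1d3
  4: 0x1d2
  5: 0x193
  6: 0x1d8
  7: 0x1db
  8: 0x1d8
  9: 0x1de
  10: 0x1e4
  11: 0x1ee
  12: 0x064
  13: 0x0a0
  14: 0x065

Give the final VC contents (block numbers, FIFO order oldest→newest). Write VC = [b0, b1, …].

#0 0x1d5→b29/s1 MISS; vc=[]
#1 0x1dc→b29/s1 L1-HIT; vc=[]
#2 0x1d4→b29/s1 L1-HIT; vc=[]
#3 0x1d3→b29/s1 L1-HIT; vc=[]
#4 0x1d2→b29/s1 L1-HIT; vc=[]
#5 0x193→b25/s1 MISS; vc=[29]
#6 0x1d8→b29/s1 VC-HIT; vc=[25]
#7 0x1db→b29/s1 L1-HIT; vc=[25]
#8 0x1d8→b29/s1 L1-HIT; vc=[25]
#9 0x1de→b29/s1 L1-HIT; vc=[25]
#10 0x1e4→b30/s2 MISS; vc=[25]
#11 0x1ee→b30/s2 L1-HIT; vc=[25]
#12 0x64→b6/s2 MISS; vc=[25,30]
#13 0xa0→b10/s2 MISS; vc=[25,30,6]
#14 0x65→b6/s2 VC-HIT; vc=[25,30,10]

VC = [25, 30, 10]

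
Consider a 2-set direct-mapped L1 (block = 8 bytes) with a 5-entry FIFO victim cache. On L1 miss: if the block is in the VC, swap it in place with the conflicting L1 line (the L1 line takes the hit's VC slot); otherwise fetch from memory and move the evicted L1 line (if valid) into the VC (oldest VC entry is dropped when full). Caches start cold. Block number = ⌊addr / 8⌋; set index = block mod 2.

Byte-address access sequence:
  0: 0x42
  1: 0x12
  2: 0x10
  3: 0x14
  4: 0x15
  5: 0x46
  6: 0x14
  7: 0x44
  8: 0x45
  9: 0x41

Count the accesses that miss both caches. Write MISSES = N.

0: 0x42 (blk 8, set 0) → MISS  vc=[]
1: 0x12 (blk 2, set 0) → MISS  vc=[8]
2: 0x10 (blk 2, set 0) → L1-HIT  vc=[8]
3: 0x14 (blk 2, set 0) → L1-HIT  vc=[8]
4: 0x15 (blk 2, set 0) → L1-HIT  vc=[8]
5: 0x46 (blk 8, set 0) → VC-HIT  vc=[2]
6: 0x14 (blk 2, set 0) → VC-HIT  vc=[8]
7: 0x44 (blk 8, set 0) → VC-HIT  vc=[2]
8: 0x45 (blk 8, set 0) → L1-HIT  vc=[2]
9: 0x41 (blk 8, set 0) → L1-HIT  vc=[2]

MISSES = 2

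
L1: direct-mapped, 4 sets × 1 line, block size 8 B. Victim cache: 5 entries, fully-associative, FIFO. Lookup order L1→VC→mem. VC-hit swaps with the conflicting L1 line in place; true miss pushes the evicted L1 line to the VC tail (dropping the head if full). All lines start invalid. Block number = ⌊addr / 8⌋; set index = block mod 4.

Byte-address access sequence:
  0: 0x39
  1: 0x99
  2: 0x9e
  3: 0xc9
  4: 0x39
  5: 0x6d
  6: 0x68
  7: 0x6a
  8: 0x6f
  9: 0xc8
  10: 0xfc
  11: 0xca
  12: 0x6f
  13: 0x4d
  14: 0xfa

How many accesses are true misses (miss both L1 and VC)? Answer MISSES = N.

  [0] addr=0x39 blk=7 s=3: MISS | VC []
  [1] addr=0x99 blk=19 s=3: MISS | VC [7]
  [2] addr=0x9e blk=19 s=3: L1-HIT | VC [7]
  [3] addr=0xc9 blk=25 s=1: MISS | VC [7]
  [4] addr=0x39 blk=7 s=3: VC-HIT | VC [19]
  [5] addr=0x6d blk=13 s=1: MISS | VC [19, 25]
  [6] addr=0x68 blk=13 s=1: L1-HIT | VC [19, 25]
  [7] addr=0x6a blk=13 s=1: L1-HIT | VC [19, 25]
  [8] addr=0x6f blk=13 s=1: L1-HIT | VC [19, 25]
  [9] addr=0xc8 blk=25 s=1: VC-HIT | VC [19, 13]
  [10] addr=0xfc blk=31 s=3: MISS | VC [19, 13, 7]
  [11] addr=0xca blk=25 s=1: L1-HIT | VC [19, 13, 7]
  [12] addr=0x6f blk=13 s=1: VC-HIT | VC [19, 25, 7]
  [13] addr=0x4d blk=9 s=1: MISS | VC [19, 25, 7, 13]
  [14] addr=0xfa blk=31 s=3: L1-HIT | VC [19, 25, 7, 13]

MISSES = 6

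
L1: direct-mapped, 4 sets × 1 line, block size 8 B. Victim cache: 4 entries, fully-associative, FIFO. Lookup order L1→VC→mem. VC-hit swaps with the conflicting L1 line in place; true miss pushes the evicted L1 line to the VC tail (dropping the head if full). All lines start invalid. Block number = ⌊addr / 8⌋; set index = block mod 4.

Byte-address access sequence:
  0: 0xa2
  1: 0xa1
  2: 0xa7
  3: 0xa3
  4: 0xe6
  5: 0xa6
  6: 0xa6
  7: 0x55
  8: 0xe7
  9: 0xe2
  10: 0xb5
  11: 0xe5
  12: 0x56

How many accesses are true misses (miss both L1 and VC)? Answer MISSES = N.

MISSES = 4

  [0] addr=0xa2 blk=20 s=0: MISS | VC []
  [1] addr=0xa1 blk=20 s=0: L1-HIT | VC []
  [2] addr=0xa7 blk=20 s=0: L1-HIT | VC []
  [3] addr=0xa3 blk=20 s=0: L1-HIT | VC []
  [4] addr=0xe6 blk=28 s=0: MISS | VC [20]
  [5] addr=0xa6 blk=20 s=0: VC-HIT | VC [28]
  [6] addr=0xa6 blk=20 s=0: L1-HIT | VC [28]
  [7] addr=0x55 blk=10 s=2: MISS | VC [28]
  [8] addr=0xe7 blk=28 s=0: VC-HIT | VC [20]
  [9] addr=0xe2 blk=28 s=0: L1-HIT | VC [20]
  [10] addr=0xb5 blk=22 s=2: MISS | VC [20, 10]
  [11] addr=0xe5 blk=28 s=0: L1-HIT | VC [20, 10]
  [12] addr=0x56 blk=10 s=2: VC-HIT | VC [20, 22]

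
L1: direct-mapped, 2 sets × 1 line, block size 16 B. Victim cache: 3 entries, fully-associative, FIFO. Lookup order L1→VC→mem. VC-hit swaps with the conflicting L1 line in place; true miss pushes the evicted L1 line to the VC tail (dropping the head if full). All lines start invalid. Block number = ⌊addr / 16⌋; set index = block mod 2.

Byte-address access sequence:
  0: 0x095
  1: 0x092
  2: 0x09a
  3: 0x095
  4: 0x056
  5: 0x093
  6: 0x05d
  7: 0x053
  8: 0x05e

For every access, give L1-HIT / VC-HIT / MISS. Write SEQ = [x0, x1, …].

0: 0x95 (blk 9, set 1) → MISS  vc=[]
1: 0x92 (blk 9, set 1) → L1-HIT  vc=[]
2: 0x9a (blk 9, set 1) → L1-HIT  vc=[]
3: 0x95 (blk 9, set 1) → L1-HIT  vc=[]
4: 0x56 (blk 5, set 1) → MISS  vc=[9]
5: 0x93 (blk 9, set 1) → VC-HIT  vc=[5]
6: 0x5d (blk 5, set 1) → VC-HIT  vc=[9]
7: 0x53 (blk 5, set 1) → L1-HIT  vc=[9]
8: 0x5e (blk 5, set 1) → L1-HIT  vc=[9]

SEQ = [MISS, L1-HIT, L1-HIT, L1-HIT, MISS, VC-HIT, VC-HIT, L1-HIT, L1-HIT]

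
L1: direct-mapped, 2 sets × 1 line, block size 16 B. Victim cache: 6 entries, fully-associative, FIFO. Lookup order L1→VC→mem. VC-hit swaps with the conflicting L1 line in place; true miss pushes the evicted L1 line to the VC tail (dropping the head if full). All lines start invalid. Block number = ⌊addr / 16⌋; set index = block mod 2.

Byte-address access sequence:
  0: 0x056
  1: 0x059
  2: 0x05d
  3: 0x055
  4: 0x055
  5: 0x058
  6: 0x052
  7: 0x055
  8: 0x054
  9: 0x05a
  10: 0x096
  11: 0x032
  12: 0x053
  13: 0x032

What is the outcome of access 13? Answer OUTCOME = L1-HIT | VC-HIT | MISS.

OUTCOME = VC-HIT

#0 0x56→b5/s1 MISS; vc=[]
#1 0x59→b5/s1 L1-HIT; vc=[]
#2 0x5d→b5/s1 L1-HIT; vc=[]
#3 0x55→b5/s1 L1-HIT; vc=[]
#4 0x55→b5/s1 L1-HIT; vc=[]
#5 0x58→b5/s1 L1-HIT; vc=[]
#6 0x52→b5/s1 L1-HIT; vc=[]
#7 0x55→b5/s1 L1-HIT; vc=[]
#8 0x54→b5/s1 L1-HIT; vc=[]
#9 0x5a→b5/s1 L1-HIT; vc=[]
#10 0x96→b9/s1 MISS; vc=[5]
#11 0x32→b3/s1 MISS; vc=[5,9]
#12 0x53→b5/s1 VC-HIT; vc=[3,9]
#13 0x32→b3/s1 VC-HIT; vc=[5,9]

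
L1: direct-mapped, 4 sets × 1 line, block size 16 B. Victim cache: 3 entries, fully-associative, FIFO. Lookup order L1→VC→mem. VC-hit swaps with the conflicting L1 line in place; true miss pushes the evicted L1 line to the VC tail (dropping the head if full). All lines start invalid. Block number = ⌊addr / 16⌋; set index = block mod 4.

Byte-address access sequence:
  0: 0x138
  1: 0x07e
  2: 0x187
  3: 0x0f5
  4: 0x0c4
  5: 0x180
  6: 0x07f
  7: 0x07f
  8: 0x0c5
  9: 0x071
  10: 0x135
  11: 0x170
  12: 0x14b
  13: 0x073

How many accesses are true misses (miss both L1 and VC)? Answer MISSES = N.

MISSES = 8

  [0] addr=0x138 blk=19 s=3: MISS | VC []
  [1] addr=0x7e blk=7 s=3: MISS | VC [19]
  [2] addr=0x187 blk=24 s=0: MISS | VC [19]
  [3] addr=0xf5 blk=15 s=3: MISS | VC [19, 7]
  [4] addr=0xc4 blk=12 s=0: MISS | VC [19, 7, 24]
  [5] addr=0x180 blk=24 s=0: VC-HIT | VC [19, 7, 12]
  [6] addr=0x7f blk=7 s=3: VC-HIT | VC [19, 15, 12]
  [7] addr=0x7f blk=7 s=3: L1-HIT | VC [19, 15, 12]
  [8] addr=0xc5 blk=12 s=0: VC-HIT | VC [19, 15, 24]
  [9] addr=0x71 blk=7 s=3: L1-HIT | VC [19, 15, 24]
  [10] addr=0x135 blk=19 s=3: VC-HIT | VC [7, 15, 24]
  [11] addr=0x170 blk=23 s=3: MISS | VC [15, 24, 19]
  [12] addr=0x14b blk=20 s=0: MISS | VC [24, 19, 12]
  [13] addr=0x73 blk=7 s=3: MISS | VC [19, 12, 23]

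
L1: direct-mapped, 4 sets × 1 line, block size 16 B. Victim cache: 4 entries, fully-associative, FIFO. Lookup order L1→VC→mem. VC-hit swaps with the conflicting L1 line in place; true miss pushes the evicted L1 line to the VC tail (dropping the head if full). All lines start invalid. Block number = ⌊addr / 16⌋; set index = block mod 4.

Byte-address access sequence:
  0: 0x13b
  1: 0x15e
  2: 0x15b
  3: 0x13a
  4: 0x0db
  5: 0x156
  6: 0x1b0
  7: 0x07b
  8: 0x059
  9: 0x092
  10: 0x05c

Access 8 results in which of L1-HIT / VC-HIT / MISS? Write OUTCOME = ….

OUTCOME = MISS

  [0] addr=0x13b blk=19 s=3: MISS | VC []
  [1] addr=0x15e blk=21 s=1: MISS | VC []
  [2] addr=0x15b blk=21 s=1: L1-HIT | VC []
  [3] addr=0x13a blk=19 s=3: L1-HIT | VC []
  [4] addr=0xdb blk=13 s=1: MISS | VC [21]
  [5] addr=0x156 blk=21 s=1: VC-HIT | VC [13]
  [6] addr=0x1b0 blk=27 s=3: MISS | VC [13, 19]
  [7] addr=0x7b blk=7 s=3: MISS | VC [13, 19, 27]
  [8] addr=0x59 blk=5 s=1: MISS | VC [13, 19, 27, 21]
  [9] addr=0x92 blk=9 s=1: MISS | VC [19, 27, 21, 5]
  [10] addr=0x5c blk=5 s=1: VC-HIT | VC [19, 27, 21, 9]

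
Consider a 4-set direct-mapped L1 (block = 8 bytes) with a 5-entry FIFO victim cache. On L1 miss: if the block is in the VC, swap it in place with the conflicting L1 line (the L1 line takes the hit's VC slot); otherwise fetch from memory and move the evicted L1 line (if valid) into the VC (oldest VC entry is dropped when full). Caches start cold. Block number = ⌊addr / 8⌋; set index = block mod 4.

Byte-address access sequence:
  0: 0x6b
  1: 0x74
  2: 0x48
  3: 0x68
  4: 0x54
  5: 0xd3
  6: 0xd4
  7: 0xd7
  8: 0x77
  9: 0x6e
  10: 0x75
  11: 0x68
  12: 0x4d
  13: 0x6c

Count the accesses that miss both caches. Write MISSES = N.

MISSES = 5

  [0] addr=0x6b blk=13 s=1: MISS | VC []
  [1] addr=0x74 blk=14 s=2: MISS | VC []
  [2] addr=0x48 blk=9 s=1: MISS | VC [13]
  [3] addr=0x68 blk=13 s=1: VC-HIT | VC [9]
  [4] addr=0x54 blk=10 s=2: MISS | VC [9, 14]
  [5] addr=0xd3 blk=26 s=2: MISS | VC [9, 14, 10]
  [6] addr=0xd4 blk=26 s=2: L1-HIT | VC [9, 14, 10]
  [7] addr=0xd7 blk=26 s=2: L1-HIT | VC [9, 14, 10]
  [8] addr=0x77 blk=14 s=2: VC-HIT | VC [9, 26, 10]
  [9] addr=0x6e blk=13 s=1: L1-HIT | VC [9, 26, 10]
  [10] addr=0x75 blk=14 s=2: L1-HIT | VC [9, 26, 10]
  [11] addr=0x68 blk=13 s=1: L1-HIT | VC [9, 26, 10]
  [12] addr=0x4d blk=9 s=1: VC-HIT | VC [13, 26, 10]
  [13] addr=0x6c blk=13 s=1: VC-HIT | VC [9, 26, 10]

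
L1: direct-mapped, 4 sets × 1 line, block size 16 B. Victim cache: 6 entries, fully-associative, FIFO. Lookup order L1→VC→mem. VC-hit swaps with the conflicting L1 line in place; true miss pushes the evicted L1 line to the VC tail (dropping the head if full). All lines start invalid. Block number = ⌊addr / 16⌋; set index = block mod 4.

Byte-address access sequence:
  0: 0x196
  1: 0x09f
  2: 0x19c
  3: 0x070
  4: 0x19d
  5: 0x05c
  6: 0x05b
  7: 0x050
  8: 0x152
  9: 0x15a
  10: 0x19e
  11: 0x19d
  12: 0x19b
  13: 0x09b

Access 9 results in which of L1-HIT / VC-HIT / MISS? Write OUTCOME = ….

  [0] addr=0x196 blk=25 s=1: MISS | VC []
  [1] addr=0x9f blk=9 s=1: MISS | VC [25]
  [2] addr=0x19c blk=25 s=1: VC-HIT | VC [9]
  [3] addr=0x70 blk=7 s=3: MISS | VC [9]
  [4] addr=0x19d blk=25 s=1: L1-HIT | VC [9]
  [5] addr=0x5c blk=5 s=1: MISS | VC [9, 25]
  [6] addr=0x5b blk=5 s=1: L1-HIT | VC [9, 25]
  [7] addr=0x50 blk=5 s=1: L1-HIT | VC [9, 25]
  [8] addr=0x152 blk=21 s=1: MISS | VC [9, 25, 5]
  [9] addr=0x15a blk=21 s=1: L1-HIT | VC [9, 25, 5]
  [10] addr=0x19e blk=25 s=1: VC-HIT | VC [9, 21, 5]
  [11] addr=0x19d blk=25 s=1: L1-HIT | VC [9, 21, 5]
  [12] addr=0x19b blk=25 s=1: L1-HIT | VC [9, 21, 5]
  [13] addr=0x9b blk=9 s=1: VC-HIT | VC [25, 21, 5]

OUTCOME = L1-HIT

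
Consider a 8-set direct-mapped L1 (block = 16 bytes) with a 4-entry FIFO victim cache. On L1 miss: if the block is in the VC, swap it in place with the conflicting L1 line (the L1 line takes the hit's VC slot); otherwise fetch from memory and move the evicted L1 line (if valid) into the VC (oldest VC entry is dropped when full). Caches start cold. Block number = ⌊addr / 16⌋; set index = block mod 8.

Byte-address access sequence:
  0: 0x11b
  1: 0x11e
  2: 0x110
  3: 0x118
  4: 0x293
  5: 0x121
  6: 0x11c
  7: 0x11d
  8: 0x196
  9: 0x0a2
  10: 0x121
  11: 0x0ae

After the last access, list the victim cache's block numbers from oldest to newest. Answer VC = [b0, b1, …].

VC = [41, 17, 18]

  [0] addr=0x11b blk=17 s=1: MISS | VC []
  [1] addr=0x11e blk=17 s=1: L1-HIT | VC []
  [2] addr=0x110 blk=17 s=1: L1-HIT | VC []
  [3] addr=0x118 blk=17 s=1: L1-HIT | VC []
  [4] addr=0x293 blk=41 s=1: MISS | VC [17]
  [5] addr=0x121 blk=18 s=2: MISS | VC [17]
  [6] addr=0x11c blk=17 s=1: VC-HIT | VC [41]
  [7] addr=0x11d blk=17 s=1: L1-HIT | VC [41]
  [8] addr=0x196 blk=25 s=1: MISS | VC [41, 17]
  [9] addr=0xa2 blk=10 s=2: MISS | VC [41, 17, 18]
  [10] addr=0x121 blk=18 s=2: VC-HIT | VC [41, 17, 10]
  [11] addr=0xae blk=10 s=2: VC-HIT | VC [41, 17, 18]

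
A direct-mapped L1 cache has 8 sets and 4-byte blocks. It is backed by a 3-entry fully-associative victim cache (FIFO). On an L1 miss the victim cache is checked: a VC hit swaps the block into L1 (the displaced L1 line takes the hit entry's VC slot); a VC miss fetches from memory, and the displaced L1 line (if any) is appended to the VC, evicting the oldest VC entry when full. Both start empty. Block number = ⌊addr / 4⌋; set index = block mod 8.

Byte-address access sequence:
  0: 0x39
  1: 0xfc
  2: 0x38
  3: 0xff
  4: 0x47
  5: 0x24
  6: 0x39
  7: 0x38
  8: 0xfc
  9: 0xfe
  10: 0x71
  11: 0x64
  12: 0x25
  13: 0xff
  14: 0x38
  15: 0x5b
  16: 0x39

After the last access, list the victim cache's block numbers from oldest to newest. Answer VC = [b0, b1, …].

VC = [17, 25, 22]

0: 0x39 (blk 14, set 6) → MISS  vc=[]
1: 0xfc (blk 63, set 7) → MISS  vc=[]
2: 0x38 (blk 14, set 6) → L1-HIT  vc=[]
3: 0xff (blk 63, set 7) → L1-HIT  vc=[]
4: 0x47 (blk 17, set 1) → MISS  vc=[]
5: 0x24 (blk 9, set 1) → MISS  vc=[17]
6: 0x39 (blk 14, set 6) → L1-HIT  vc=[17]
7: 0x38 (blk 14, set 6) → L1-HIT  vc=[17]
8: 0xfc (blk 63, set 7) → L1-HIT  vc=[17]
9: 0xfe (blk 63, set 7) → L1-HIT  vc=[17]
10: 0x71 (blk 28, set 4) → MISS  vc=[17]
11: 0x64 (blk 25, set 1) → MISS  vc=[17, 9]
12: 0x25 (blk 9, set 1) → VC-HIT  vc=[17, 25]
13: 0xff (blk 63, set 7) → L1-HIT  vc=[17, 25]
14: 0x38 (blk 14, set 6) → L1-HIT  vc=[17, 25]
15: 0x5b (blk 22, set 6) → MISS  vc=[17, 25, 14]
16: 0x39 (blk 14, set 6) → VC-HIT  vc=[17, 25, 22]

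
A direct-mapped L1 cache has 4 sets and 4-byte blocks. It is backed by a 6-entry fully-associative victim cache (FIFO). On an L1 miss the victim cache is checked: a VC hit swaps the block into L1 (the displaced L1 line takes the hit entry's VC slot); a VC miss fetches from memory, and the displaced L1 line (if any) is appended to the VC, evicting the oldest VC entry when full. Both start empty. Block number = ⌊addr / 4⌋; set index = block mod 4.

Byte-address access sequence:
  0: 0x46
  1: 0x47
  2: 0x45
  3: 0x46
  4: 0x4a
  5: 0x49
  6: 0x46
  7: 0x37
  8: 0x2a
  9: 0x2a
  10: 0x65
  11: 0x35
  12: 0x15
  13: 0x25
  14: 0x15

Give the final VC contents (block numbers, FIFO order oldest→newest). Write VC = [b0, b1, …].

  [0] addr=0x46 blk=17 s=1: MISS | VC []
  [1] addr=0x47 blk=17 s=1: L1-HIT | VC []
  [2] addr=0x45 blk=17 s=1: L1-HIT | VC []
  [3] addr=0x46 blk=17 s=1: L1-HIT | VC []
  [4] addr=0x4a blk=18 s=2: MISS | VC []
  [5] addr=0x49 blk=18 s=2: L1-HIT | VC []
  [6] addr=0x46 blk=17 s=1: L1-HIT | VC []
  [7] addr=0x37 blk=13 s=1: MISS | VC [17]
  [8] addr=0x2a blk=10 s=2: MISS | VC [17, 18]
  [9] addr=0x2a blk=10 s=2: L1-HIT | VC [17, 18]
  [10] addr=0x65 blk=25 s=1: MISS | VC [17, 18, 13]
  [11] addr=0x35 blk=13 s=1: VC-HIT | VC [17, 18, 25]
  [12] addr=0x15 blk=5 s=1: MISS | VC [17, 18, 25, 13]
  [13] addr=0x25 blk=9 s=1: MISS | VC [17, 18, 25, 13, 5]
  [14] addr=0x15 blk=5 s=1: VC-HIT | VC [17, 18, 25, 13, 9]

VC = [17, 18, 25, 13, 9]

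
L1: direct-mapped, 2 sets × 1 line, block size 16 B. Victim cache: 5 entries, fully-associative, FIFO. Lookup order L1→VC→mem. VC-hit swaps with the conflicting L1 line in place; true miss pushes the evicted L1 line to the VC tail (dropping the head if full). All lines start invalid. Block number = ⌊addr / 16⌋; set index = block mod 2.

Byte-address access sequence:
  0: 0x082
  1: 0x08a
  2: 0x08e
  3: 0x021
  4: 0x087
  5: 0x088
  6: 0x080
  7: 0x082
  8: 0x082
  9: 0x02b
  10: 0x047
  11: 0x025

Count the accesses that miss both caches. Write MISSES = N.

0: 0x82 (blk 8, set 0) → MISS  vc=[]
1: 0x8a (blk 8, set 0) → L1-HIT  vc=[]
2: 0x8e (blk 8, set 0) → L1-HIT  vc=[]
3: 0x21 (blk 2, set 0) → MISS  vc=[8]
4: 0x87 (blk 8, set 0) → VC-HIT  vc=[2]
5: 0x88 (blk 8, set 0) → L1-HIT  vc=[2]
6: 0x80 (blk 8, set 0) → L1-HIT  vc=[2]
7: 0x82 (blk 8, set 0) → L1-HIT  vc=[2]
8: 0x82 (blk 8, set 0) → L1-HIT  vc=[2]
9: 0x2b (blk 2, set 0) → VC-HIT  vc=[8]
10: 0x47 (blk 4, set 0) → MISS  vc=[8, 2]
11: 0x25 (blk 2, set 0) → VC-HIT  vc=[8, 4]

MISSES = 3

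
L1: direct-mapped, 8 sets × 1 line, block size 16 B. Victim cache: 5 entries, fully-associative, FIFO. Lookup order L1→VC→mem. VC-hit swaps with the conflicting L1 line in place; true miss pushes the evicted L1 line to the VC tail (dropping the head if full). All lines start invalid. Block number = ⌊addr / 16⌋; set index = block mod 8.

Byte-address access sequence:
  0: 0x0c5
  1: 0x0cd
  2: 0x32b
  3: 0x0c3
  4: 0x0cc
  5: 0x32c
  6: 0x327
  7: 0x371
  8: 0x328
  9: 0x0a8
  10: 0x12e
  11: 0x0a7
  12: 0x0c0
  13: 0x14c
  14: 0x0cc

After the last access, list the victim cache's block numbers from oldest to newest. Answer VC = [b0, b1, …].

#0 0xc5→b12/s4 MISS; vc=[]
#1 0xcd→b12/s4 L1-HIT; vc=[]
#2 0x32b→b50/s2 MISS; vc=[]
#3 0xc3→b12/s4 L1-HIT; vc=[]
#4 0xcc→b12/s4 L1-HIT; vc=[]
#5 0x32c→b50/s2 L1-HIT; vc=[]
#6 0x327→b50/s2 L1-HIT; vc=[]
#7 0x371→b55/s7 MISS; vc=[]
#8 0x328→b50/s2 L1-HIT; vc=[]
#9 0xa8→b10/s2 MISS; vc=[50]
#10 0x12e→b18/s2 MISS; vc=[50,10]
#11 0xa7→b10/s2 VC-HIT; vc=[50,18]
#12 0xc0→b12/s4 L1-HIT; vc=[50,18]
#13 0x14c→b20/s4 MISS; vc=[50,18,12]
#14 0xcc→b12/s4 VC-HIT; vc=[50,18,20]

VC = [50, 18, 20]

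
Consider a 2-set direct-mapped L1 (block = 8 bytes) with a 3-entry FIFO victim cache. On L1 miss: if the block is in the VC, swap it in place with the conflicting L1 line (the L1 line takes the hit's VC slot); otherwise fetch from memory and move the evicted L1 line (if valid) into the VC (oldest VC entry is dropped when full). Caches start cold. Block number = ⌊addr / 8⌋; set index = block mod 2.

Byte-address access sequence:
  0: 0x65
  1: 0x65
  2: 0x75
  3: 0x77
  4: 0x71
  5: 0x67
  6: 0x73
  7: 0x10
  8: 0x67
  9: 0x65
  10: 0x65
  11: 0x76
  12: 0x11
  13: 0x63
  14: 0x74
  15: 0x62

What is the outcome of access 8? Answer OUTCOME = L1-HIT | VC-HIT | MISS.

0: 0x65 (blk 12, set 0) → MISS  vc=[]
1: 0x65 (blk 12, set 0) → L1-HIT  vc=[]
2: 0x75 (blk 14, set 0) → MISS  vc=[12]
3: 0x77 (blk 14, set 0) → L1-HIT  vc=[12]
4: 0x71 (blk 14, set 0) → L1-HIT  vc=[12]
5: 0x67 (blk 12, set 0) → VC-HIT  vc=[14]
6: 0x73 (blk 14, set 0) → VC-HIT  vc=[12]
7: 0x10 (blk 2, set 0) → MISS  vc=[12, 14]
8: 0x67 (blk 12, set 0) → VC-HIT  vc=[2, 14]
9: 0x65 (blk 12, set 0) → L1-HIT  vc=[2, 14]
10: 0x65 (blk 12, set 0) → L1-HIT  vc=[2, 14]
11: 0x76 (blk 14, set 0) → VC-HIT  vc=[2, 12]
12: 0x11 (blk 2, set 0) → VC-HIT  vc=[14, 12]
13: 0x63 (blk 12, set 0) → VC-HIT  vc=[14, 2]
14: 0x74 (blk 14, set 0) → VC-HIT  vc=[12, 2]
15: 0x62 (blk 12, set 0) → VC-HIT  vc=[14, 2]

OUTCOME = VC-HIT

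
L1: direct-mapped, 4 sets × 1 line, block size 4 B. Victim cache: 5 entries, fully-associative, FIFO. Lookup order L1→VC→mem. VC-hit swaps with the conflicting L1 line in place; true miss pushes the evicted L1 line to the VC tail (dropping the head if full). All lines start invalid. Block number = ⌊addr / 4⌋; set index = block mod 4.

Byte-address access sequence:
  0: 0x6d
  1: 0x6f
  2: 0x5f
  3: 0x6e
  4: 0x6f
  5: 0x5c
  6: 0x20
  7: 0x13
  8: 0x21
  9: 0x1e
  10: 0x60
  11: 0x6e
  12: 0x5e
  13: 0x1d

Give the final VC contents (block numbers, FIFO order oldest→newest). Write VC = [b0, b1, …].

VC = [23, 4, 27, 8]

#0 0x6d→b27/s3 MISS; vc=[]
#1 0x6f→b27/s3 L1-HIT; vc=[]
#2 0x5f→b23/s3 MISS; vc=[27]
#3 0x6e→b27/s3 VC-HIT; vc=[23]
#4 0x6f→b27/s3 L1-HIT; vc=[23]
#5 0x5c→b23/s3 VC-HIT; vc=[27]
#6 0x20→b8/s0 MISS; vc=[27]
#7 0x13→b4/s0 MISS; vc=[27,8]
#8 0x21→b8/s0 VC-HIT; vc=[27,4]
#9 0x1e→b7/s3 MISS; vc=[27,4,23]
#10 0x60→b24/s0 MISS; vc=[27,4,23,8]
#11 0x6e→b27/s3 VC-HIT; vc=[7,4,23,8]
#12 0x5e→b23/s3 VC-HIT; vc=[7,4,27,8]
#13 0x1d→b7/s3 VC-HIT; vc=[23,4,27,8]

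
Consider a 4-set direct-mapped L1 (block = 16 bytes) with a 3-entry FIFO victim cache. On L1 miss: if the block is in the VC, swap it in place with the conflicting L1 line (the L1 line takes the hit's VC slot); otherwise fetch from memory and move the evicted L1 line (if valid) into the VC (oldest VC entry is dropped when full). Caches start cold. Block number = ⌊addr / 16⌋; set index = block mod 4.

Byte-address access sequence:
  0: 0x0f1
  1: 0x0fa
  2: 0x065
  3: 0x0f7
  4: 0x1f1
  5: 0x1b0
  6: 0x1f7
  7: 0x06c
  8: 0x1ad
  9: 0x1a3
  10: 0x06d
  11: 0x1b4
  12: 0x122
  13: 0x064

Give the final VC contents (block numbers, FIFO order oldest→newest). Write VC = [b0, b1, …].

#0 0xf1→b15/s3 MISS; vc=[]
#1 0xfa→b15/s3 L1-HIT; vc=[]
#2 0x65→b6/s2 MISS; vc=[]
#3 0xf7→b15/s3 L1-HIT; vc=[]
#4 0x1f1→b31/s3 MISS; vc=[15]
#5 0x1b0→b27/s3 MISS; vc=[15,31]
#6 0x1f7→b31/s3 VC-HIT; vc=[15,27]
#7 0x6c→b6/s2 L1-HIT; vc=[15,27]
#8 0x1ad→b26/s2 MISS; vc=[15,27,6]
#9 0x1a3→b26/s2 L1-HIT; vc=[15,27,6]
#10 0x6d→b6/s2 VC-HIT; vc=[15,27,26]
#11 0x1b4→b27/s3 VC-HIT; vc=[15,31,26]
#12 0x122→b18/s2 MISS; vc=[31,26,6]
#13 0x64→b6/s2 VC-HIT; vc=[31,26,18]

VC = [31, 26, 18]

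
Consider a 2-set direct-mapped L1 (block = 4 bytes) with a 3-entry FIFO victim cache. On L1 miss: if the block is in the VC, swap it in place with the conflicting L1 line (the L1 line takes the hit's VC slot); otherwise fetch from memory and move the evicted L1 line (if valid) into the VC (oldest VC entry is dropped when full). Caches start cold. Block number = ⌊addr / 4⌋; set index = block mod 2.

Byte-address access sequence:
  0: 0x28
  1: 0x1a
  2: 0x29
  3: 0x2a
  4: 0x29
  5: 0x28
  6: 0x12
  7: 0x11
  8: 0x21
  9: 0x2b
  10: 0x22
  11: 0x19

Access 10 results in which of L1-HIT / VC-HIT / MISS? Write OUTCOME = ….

OUTCOME = VC-HIT

0: 0x28 (blk 10, set 0) → MISS  vc=[]
1: 0x1a (blk 6, set 0) → MISS  vc=[10]
2: 0x29 (blk 10, set 0) → VC-HIT  vc=[6]
3: 0x2a (blk 10, set 0) → L1-HIT  vc=[6]
4: 0x29 (blk 10, set 0) → L1-HIT  vc=[6]
5: 0x28 (blk 10, set 0) → L1-HIT  vc=[6]
6: 0x12 (blk 4, set 0) → MISS  vc=[6, 10]
7: 0x11 (blk 4, set 0) → L1-HIT  vc=[6, 10]
8: 0x21 (blk 8, set 0) → MISS  vc=[6, 10, 4]
9: 0x2b (blk 10, set 0) → VC-HIT  vc=[6, 8, 4]
10: 0x22 (blk 8, set 0) → VC-HIT  vc=[6, 10, 4]
11: 0x19 (blk 6, set 0) → VC-HIT  vc=[8, 10, 4]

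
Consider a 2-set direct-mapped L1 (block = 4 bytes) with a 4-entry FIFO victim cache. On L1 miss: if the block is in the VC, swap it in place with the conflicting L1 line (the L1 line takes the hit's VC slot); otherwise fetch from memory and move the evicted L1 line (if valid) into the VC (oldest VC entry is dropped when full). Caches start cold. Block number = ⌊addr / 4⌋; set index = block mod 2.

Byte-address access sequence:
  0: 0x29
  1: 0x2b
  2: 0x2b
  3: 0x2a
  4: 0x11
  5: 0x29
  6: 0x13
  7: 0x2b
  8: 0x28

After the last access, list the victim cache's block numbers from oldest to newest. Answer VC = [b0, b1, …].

#0 0x29→b10/s0 MISS; vc=[]
#1 0x2b→b10/s0 L1-HIT; vc=[]
#2 0x2b→b10/s0 L1-HIT; vc=[]
#3 0x2a→b10/s0 L1-HIT; vc=[]
#4 0x11→b4/s0 MISS; vc=[10]
#5 0x29→b10/s0 VC-HIT; vc=[4]
#6 0x13→b4/s0 VC-HIT; vc=[10]
#7 0x2b→b10/s0 VC-HIT; vc=[4]
#8 0x28→b10/s0 L1-HIT; vc=[4]

VC = [4]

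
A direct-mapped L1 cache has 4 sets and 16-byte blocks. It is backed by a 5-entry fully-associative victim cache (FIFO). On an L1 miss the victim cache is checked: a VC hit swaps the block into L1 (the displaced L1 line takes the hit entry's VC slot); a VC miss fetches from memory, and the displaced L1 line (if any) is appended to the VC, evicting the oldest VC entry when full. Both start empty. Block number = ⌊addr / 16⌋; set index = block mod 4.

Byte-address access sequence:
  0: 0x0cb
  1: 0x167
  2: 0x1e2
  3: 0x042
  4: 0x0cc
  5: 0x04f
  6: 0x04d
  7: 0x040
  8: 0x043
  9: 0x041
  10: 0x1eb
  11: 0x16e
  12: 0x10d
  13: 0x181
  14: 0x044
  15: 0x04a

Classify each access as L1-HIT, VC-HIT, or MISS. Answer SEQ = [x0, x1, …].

  [0] addr=0xcb blk=12 s=0: MISS | VC []
  [1] addr=0x167 blk=22 s=2: MISS | VC []
  [2] addr=0x1e2 blk=30 s=2: MISS | VC [22]
  [3] addr=0x42 blk=4 s=0: MISS | VC [22, 12]
  [4] addr=0xcc blk=12 s=0: VC-HIT | VC [22, 4]
  [5] addr=0x4f blk=4 s=0: VC-HIT | VC [22, 12]
  [6] addr=0x4d blk=4 s=0: L1-HIT | VC [22, 12]
  [7] addr=0x40 blk=4 s=0: L1-HIT | VC [22, 12]
  [8] addr=0x43 blk=4 s=0: L1-HIT | VC [22, 12]
  [9] addr=0x41 blk=4 s=0: L1-HIT | VC [22, 12]
  [10] addr=0x1eb blk=30 s=2: L1-HIT | VC [22, 12]
  [11] addr=0x16e blk=22 s=2: VC-HIT | VC [30, 12]
  [12] addr=0x10d blk=16 s=0: MISS | VC [30, 12, 4]
  [13] addr=0x181 blk=24 s=0: MISS | VC [30, 12, 4, 16]
  [14] addr=0x44 blk=4 s=0: VC-HIT | VC [30, 12, 24, 16]
  [15] addr=0x4a blk=4 s=0: L1-HIT | VC [30, 12, 24, 16]

SEQ = [MISS, MISS, MISS, MISS, VC-HIT, VC-HIT, L1-HIT, L1-HIT, L1-HIT, L1-HIT, L1-HIT, VC-HIT, MISS, MISS, VC-HIT, L1-HIT]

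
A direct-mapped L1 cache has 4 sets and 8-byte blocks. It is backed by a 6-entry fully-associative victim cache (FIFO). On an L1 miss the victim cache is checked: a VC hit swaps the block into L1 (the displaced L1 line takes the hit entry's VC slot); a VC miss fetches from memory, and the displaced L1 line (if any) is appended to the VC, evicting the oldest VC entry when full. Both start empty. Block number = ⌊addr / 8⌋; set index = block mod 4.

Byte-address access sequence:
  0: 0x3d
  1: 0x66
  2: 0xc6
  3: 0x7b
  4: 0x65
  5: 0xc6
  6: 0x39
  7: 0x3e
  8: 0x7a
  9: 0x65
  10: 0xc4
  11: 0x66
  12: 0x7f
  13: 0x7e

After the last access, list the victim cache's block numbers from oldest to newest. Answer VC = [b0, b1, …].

VC = [24, 7]

0: 0x3d (blk 7, set 3) → MISS  vc=[]
1: 0x66 (blk 12, set 0) → MISS  vc=[]
2: 0xc6 (blk 24, set 0) → MISS  vc=[12]
3: 0x7b (blk 15, set 3) → MISS  vc=[12, 7]
4: 0x65 (blk 12, set 0) → VC-HIT  vc=[24, 7]
5: 0xc6 (blk 24, set 0) → VC-HIT  vc=[12, 7]
6: 0x39 (blk 7, set 3) → VC-HIT  vc=[12, 15]
7: 0x3e (blk 7, set 3) → L1-HIT  vc=[12, 15]
8: 0x7a (blk 15, set 3) → VC-HIT  vc=[12, 7]
9: 0x65 (blk 12, set 0) → VC-HIT  vc=[24, 7]
10: 0xc4 (blk 24, set 0) → VC-HIT  vc=[12, 7]
11: 0x66 (blk 12, set 0) → VC-HIT  vc=[24, 7]
12: 0x7f (blk 15, set 3) → L1-HIT  vc=[24, 7]
13: 0x7e (blk 15, set 3) → L1-HIT  vc=[24, 7]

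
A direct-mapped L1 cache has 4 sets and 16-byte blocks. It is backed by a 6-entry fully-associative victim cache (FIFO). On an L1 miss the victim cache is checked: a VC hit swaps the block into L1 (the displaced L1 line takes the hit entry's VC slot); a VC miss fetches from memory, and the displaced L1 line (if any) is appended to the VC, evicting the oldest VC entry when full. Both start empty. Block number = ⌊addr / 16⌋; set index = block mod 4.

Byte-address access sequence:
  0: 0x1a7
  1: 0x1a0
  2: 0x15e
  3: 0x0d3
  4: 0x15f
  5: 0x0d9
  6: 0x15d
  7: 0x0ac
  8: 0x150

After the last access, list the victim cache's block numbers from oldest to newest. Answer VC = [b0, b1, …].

VC = [13, 26]

#0 0x1a7→b26/s2 MISS; vc=[]
#1 0x1a0→b26/s2 L1-HIT; vc=[]
#2 0x15e→b21/s1 MISS; vc=[]
#3 0xd3→b13/s1 MISS; vc=[21]
#4 0x15f→b21/s1 VC-HIT; vc=[13]
#5 0xd9→b13/s1 VC-HIT; vc=[21]
#6 0x15d→b21/s1 VC-HIT; vc=[13]
#7 0xac→b10/s2 MISS; vc=[13,26]
#8 0x150→b21/s1 L1-HIT; vc=[13,26]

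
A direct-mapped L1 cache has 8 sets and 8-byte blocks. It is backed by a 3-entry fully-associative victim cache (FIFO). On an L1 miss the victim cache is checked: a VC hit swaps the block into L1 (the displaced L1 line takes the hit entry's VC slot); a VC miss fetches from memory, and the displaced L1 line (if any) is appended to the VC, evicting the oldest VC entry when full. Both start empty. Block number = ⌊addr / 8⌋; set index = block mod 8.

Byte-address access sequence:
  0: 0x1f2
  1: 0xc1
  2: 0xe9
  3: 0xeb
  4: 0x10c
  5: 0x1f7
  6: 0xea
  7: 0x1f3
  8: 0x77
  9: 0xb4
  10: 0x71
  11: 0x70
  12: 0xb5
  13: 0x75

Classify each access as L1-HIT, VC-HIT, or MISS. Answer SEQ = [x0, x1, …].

SEQ = [MISS, MISS, MISS, L1-HIT, MISS, L1-HIT, L1-HIT, L1-HIT, MISS, MISS, VC-HIT, L1-HIT, VC-HIT, VC-HIT]

0: 0x1f2 (blk 62, set 6) → MISS  vc=[]
1: 0xc1 (blk 24, set 0) → MISS  vc=[]
2: 0xe9 (blk 29, set 5) → MISS  vc=[]
3: 0xeb (blk 29, set 5) → L1-HIT  vc=[]
4: 0x10c (blk 33, set 1) → MISS  vc=[]
5: 0x1f7 (blk 62, set 6) → L1-HIT  vc=[]
6: 0xea (blk 29, set 5) → L1-HIT  vc=[]
7: 0x1f3 (blk 62, set 6) → L1-HIT  vc=[]
8: 0x77 (blk 14, set 6) → MISS  vc=[62]
9: 0xb4 (blk 22, set 6) → MISS  vc=[62, 14]
10: 0x71 (blk 14, set 6) → VC-HIT  vc=[62, 22]
11: 0x70 (blk 14, set 6) → L1-HIT  vc=[62, 22]
12: 0xb5 (blk 22, set 6) → VC-HIT  vc=[62, 14]
13: 0x75 (blk 14, set 6) → VC-HIT  vc=[62, 22]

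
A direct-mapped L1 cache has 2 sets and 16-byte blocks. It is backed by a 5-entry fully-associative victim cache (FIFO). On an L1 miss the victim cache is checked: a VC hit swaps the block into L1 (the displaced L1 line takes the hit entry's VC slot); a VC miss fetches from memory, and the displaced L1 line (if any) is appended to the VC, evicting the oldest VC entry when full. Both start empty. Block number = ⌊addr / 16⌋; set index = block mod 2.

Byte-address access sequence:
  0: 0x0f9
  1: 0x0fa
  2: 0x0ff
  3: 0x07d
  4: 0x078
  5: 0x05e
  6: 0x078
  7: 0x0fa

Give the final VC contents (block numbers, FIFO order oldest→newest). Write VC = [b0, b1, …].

  [0] addr=0xf9 blk=15 s=1: MISS | VC []
  [1] addr=0xfa blk=15 s=1: L1-HIT | VC []
  [2] addr=0xff blk=15 s=1: L1-HIT | VC []
  [3] addr=0x7d blk=7 s=1: MISS | VC [15]
  [4] addr=0x78 blk=7 s=1: L1-HIT | VC [15]
  [5] addr=0x5e blk=5 s=1: MISS | VC [15, 7]
  [6] addr=0x78 blk=7 s=1: VC-HIT | VC [15, 5]
  [7] addr=0xfa blk=15 s=1: VC-HIT | VC [7, 5]

VC = [7, 5]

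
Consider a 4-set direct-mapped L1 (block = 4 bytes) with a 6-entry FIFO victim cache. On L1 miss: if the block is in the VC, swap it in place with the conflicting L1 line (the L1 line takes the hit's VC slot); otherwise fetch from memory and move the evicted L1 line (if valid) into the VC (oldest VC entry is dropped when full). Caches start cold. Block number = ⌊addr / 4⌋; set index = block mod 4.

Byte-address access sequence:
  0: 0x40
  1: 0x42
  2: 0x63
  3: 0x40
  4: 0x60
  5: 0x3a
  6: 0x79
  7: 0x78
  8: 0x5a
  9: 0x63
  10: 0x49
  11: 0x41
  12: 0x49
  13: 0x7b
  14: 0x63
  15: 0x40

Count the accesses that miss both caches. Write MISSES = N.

#0 0x40→b16/s0 MISS; vc=[]
#1 0x42→b16/s0 L1-HIT; vc=[]
#2 0x63→b24/s0 MISS; vc=[16]
#3 0x40→b16/s0 VC-HIT; vc=[24]
#4 0x60→b24/s0 VC-HIT; vc=[16]
#5 0x3a→b14/s2 MISS; vc=[16]
#6 0x79→b30/s2 MISS; vc=[16,14]
#7 0x78→b30/s2 L1-HIT; vc=[16,14]
#8 0x5a→b22/s2 MISS; vc=[16,14,30]
#9 0x63→b24/s0 L1-HIT; vc=[16,14,30]
#10 0x49→b18/s2 MISS; vc=[16,14,30,22]
#11 0x41→b16/s0 VC-HIT; vc=[24,14,30,22]
#12 0x49→b18/s2 L1-HIT; vc=[24,14,30,22]
#13 0x7b→b30/s2 VC-HIT; vc=[24,14,18,22]
#14 0x63→b24/s0 VC-HIT; vc=[16,14,18,22]
#15 0x40→b16/s0 VC-HIT; vc=[24,14,18,22]

MISSES = 6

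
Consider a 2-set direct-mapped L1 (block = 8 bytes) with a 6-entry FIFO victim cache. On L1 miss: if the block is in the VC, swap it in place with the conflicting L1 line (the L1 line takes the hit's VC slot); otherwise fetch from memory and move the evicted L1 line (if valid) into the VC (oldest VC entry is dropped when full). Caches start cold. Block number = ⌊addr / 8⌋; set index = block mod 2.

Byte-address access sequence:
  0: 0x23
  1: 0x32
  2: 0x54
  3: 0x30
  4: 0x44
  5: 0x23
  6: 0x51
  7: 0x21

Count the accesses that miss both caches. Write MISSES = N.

0: 0x23 (blk 4, set 0) → MISS  vc=[]
1: 0x32 (blk 6, set 0) → MISS  vc=[4]
2: 0x54 (blk 10, set 0) → MISS  vc=[4, 6]
3: 0x30 (blk 6, set 0) → VC-HIT  vc=[4, 10]
4: 0x44 (blk 8, set 0) → MISS  vc=[4, 10, 6]
5: 0x23 (blk 4, set 0) → VC-HIT  vc=[8, 10, 6]
6: 0x51 (blk 10, set 0) → VC-HIT  vc=[8, 4, 6]
7: 0x21 (blk 4, set 0) → VC-HIT  vc=[8, 10, 6]

MISSES = 4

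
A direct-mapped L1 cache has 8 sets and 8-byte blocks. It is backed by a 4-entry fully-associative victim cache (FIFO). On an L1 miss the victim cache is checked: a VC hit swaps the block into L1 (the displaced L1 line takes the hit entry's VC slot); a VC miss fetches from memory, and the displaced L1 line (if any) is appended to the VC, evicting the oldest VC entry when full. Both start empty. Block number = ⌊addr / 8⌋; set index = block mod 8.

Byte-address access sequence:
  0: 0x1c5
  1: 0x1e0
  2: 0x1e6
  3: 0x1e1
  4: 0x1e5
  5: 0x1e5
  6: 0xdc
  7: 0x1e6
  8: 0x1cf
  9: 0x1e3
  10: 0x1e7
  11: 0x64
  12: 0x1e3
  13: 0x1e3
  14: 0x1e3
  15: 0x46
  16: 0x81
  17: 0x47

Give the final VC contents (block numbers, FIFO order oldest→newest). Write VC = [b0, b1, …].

VC = [12, 56, 16]

0: 0x1c5 (blk 56, set 0) → MISS  vc=[]
1: 0x1e0 (blk 60, set 4) → MISS  vc=[]
2: 0x1e6 (blk 60, set 4) → L1-HIT  vc=[]
3: 0x1e1 (blk 60, set 4) → L1-HIT  vc=[]
4: 0x1e5 (blk 60, set 4) → L1-HIT  vc=[]
5: 0x1e5 (blk 60, set 4) → L1-HIT  vc=[]
6: 0xdc (blk 27, set 3) → MISS  vc=[]
7: 0x1e6 (blk 60, set 4) → L1-HIT  vc=[]
8: 0x1cf (blk 57, set 1) → MISS  vc=[]
9: 0x1e3 (blk 60, set 4) → L1-HIT  vc=[]
10: 0x1e7 (blk 60, set 4) → L1-HIT  vc=[]
11: 0x64 (blk 12, set 4) → MISS  vc=[60]
12: 0x1e3 (blk 60, set 4) → VC-HIT  vc=[12]
13: 0x1e3 (blk 60, set 4) → L1-HIT  vc=[12]
14: 0x1e3 (blk 60, set 4) → L1-HIT  vc=[12]
15: 0x46 (blk 8, set 0) → MISS  vc=[12, 56]
16: 0x81 (blk 16, set 0) → MISS  vc=[12, 56, 8]
17: 0x47 (blk 8, set 0) → VC-HIT  vc=[12, 56, 16]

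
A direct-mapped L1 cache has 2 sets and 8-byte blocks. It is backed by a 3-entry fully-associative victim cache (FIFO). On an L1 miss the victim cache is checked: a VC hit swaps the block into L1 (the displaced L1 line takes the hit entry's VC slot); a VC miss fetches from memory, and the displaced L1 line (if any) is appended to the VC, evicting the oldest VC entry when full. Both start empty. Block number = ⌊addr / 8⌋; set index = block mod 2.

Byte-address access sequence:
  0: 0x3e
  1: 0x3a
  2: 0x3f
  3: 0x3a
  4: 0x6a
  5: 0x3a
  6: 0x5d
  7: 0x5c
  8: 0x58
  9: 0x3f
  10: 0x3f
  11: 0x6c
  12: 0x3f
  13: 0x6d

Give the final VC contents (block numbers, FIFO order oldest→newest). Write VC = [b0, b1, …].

VC = [7, 11]

#0 0x3e→b7/s1 MISS; vc=[]
#1 0x3a→b7/s1 L1-HIT; vc=[]
#2 0x3f→b7/s1 L1-HIT; vc=[]
#3 0x3a→b7/s1 L1-HIT; vc=[]
#4 0x6a→b13/s1 MISS; vc=[7]
#5 0x3a→b7/s1 VC-HIT; vc=[13]
#6 0x5d→b11/s1 MISS; vc=[13,7]
#7 0x5c→b11/s1 L1-HIT; vc=[13,7]
#8 0x58→b11/s1 L1-HIT; vc=[13,7]
#9 0x3f→b7/s1 VC-HIT; vc=[13,11]
#10 0x3f→b7/s1 L1-HIT; vc=[13,11]
#11 0x6c→b13/s1 VC-HIT; vc=[7,11]
#12 0x3f→b7/s1 VC-HIT; vc=[13,11]
#13 0x6d→b13/s1 VC-HIT; vc=[7,11]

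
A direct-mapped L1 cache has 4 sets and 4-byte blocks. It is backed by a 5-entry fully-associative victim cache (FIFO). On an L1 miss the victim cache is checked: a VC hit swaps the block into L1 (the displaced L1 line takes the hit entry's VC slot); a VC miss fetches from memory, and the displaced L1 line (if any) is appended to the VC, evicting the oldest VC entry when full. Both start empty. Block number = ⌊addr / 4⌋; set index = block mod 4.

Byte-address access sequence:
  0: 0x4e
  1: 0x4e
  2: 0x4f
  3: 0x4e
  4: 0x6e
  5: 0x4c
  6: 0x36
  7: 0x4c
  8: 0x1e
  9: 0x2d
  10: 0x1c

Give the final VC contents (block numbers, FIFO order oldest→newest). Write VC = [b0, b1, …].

  [0] addr=0x4e blk=19 s=3: MISS | VC []
  [1] addr=0x4e blk=19 s=3: L1-HIT | VC []
  [2] addr=0x4f blk=19 s=3: L1-HIT | VC []
  [3] addr=0x4e blk=19 s=3: L1-HIT | VC []
  [4] addr=0x6e blk=27 s=3: MISS | VC [19]
  [5] addr=0x4c blk=19 s=3: VC-HIT | VC [27]
  [6] addr=0x36 blk=13 s=1: MISS | VC [27]
  [7] addr=0x4c blk=19 s=3: L1-HIT | VC [27]
  [8] addr=0x1e blk=7 s=3: MISS | VC [27, 19]
  [9] addr=0x2d blk=11 s=3: MISS | VC [27, 19, 7]
  [10] addr=0x1c blk=7 s=3: VC-HIT | VC [27, 19, 11]

VC = [27, 19, 11]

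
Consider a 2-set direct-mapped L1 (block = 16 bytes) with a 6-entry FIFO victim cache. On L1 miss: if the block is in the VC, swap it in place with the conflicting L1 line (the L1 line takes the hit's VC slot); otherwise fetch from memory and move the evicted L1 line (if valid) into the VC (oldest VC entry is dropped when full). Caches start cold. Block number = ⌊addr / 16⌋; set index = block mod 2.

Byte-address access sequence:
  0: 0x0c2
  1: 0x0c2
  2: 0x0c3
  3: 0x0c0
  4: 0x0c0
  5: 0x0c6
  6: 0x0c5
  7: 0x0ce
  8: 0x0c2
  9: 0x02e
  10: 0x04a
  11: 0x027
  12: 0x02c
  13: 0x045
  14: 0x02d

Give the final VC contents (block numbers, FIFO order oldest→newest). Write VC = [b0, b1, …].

VC = [12, 4]

#0 0xc2→b12/s0 MISS; vc=[]
#1 0xc2→b12/s0 L1-HIT; vc=[]
#2 0xc3→b12/s0 L1-HIT; vc=[]
#3 0xc0→b12/s0 L1-HIT; vc=[]
#4 0xc0→b12/s0 L1-HIT; vc=[]
#5 0xc6→b12/s0 L1-HIT; vc=[]
#6 0xc5→b12/s0 L1-HIT; vc=[]
#7 0xce→b12/s0 L1-HIT; vc=[]
#8 0xc2→b12/s0 L1-HIT; vc=[]
#9 0x2e→b2/s0 MISS; vc=[12]
#10 0x4a→b4/s0 MISS; vc=[12,2]
#11 0x27→b2/s0 VC-HIT; vc=[12,4]
#12 0x2c→b2/s0 L1-HIT; vc=[12,4]
#13 0x45→b4/s0 VC-HIT; vc=[12,2]
#14 0x2d→b2/s0 VC-HIT; vc=[12,4]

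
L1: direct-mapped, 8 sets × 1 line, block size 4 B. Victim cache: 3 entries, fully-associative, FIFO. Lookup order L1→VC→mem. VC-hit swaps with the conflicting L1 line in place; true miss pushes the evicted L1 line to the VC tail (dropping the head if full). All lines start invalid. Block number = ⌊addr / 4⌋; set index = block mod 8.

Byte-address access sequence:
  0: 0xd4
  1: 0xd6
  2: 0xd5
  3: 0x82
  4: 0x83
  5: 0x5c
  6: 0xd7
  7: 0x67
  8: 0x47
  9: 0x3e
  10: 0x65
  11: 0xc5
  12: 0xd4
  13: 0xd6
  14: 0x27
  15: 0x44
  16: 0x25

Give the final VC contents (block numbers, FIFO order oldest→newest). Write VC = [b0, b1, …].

VC = [25, 49, 17]

0: 0xd4 (blk 53, set 5) → MISS  vc=[]
1: 0xd6 (blk 53, set 5) → L1-HIT  vc=[]
2: 0xd5 (blk 53, set 5) → L1-HIT  vc=[]
3: 0x82 (blk 32, set 0) → MISS  vc=[]
4: 0x83 (blk 32, set 0) → L1-HIT  vc=[]
5: 0x5c (blk 23, set 7) → MISS  vc=[]
6: 0xd7 (blk 53, set 5) → L1-HIT  vc=[]
7: 0x67 (blk 25, set 1) → MISS  vc=[]
8: 0x47 (blk 17, set 1) → MISS  vc=[25]
9: 0x3e (blk 15, set 7) → MISS  vc=[25, 23]
10: 0x65 (blk 25, set 1) → VC-HIT  vc=[17, 23]
11: 0xc5 (blk 49, set 1) → MISS  vc=[17, 23, 25]
12: 0xd4 (blk 53, set 5) → L1-HIT  vc=[17, 23, 25]
13: 0xd6 (blk 53, set 5) → L1-HIT  vc=[17, 23, 25]
14: 0x27 (blk 9, set 1) → MISS  vc=[23, 25, 49]
15: 0x44 (blk 17, set 1) → MISS  vc=[25, 49, 9]
16: 0x25 (blk 9, set 1) → VC-HIT  vc=[25, 49, 17]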